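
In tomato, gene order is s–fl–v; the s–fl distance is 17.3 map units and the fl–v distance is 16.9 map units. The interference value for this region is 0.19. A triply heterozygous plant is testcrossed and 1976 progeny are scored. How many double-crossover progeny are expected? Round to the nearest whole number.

47

Map distances give recombination frequencies of 0.173 and 0.169 for the two intervals.
With interference 0.19 (so coincidence = 0.81), expected double-crossover frequency = 0.173 × 0.169 × 0.81 = 0.02368.
Expected number = 0.02368 × 1976 = 46.80 ≈ 47.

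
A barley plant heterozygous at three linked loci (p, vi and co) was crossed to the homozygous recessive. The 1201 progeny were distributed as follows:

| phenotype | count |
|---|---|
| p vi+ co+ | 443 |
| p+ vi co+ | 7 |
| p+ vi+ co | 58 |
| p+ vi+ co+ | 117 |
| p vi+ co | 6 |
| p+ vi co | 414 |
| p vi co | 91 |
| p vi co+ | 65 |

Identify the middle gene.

co

The two most frequent reciprocal classes, p+ vi co and p vi+ co+, are the parental types, so the F1 was p+ vi co / p vi+ co+.
The two rarest classes, p+ vi co+ and p vi+ co, are the double crossovers. Comparing them with the parentals, only the co allele has switched, so co is the middle locus and the order is p – co – vi.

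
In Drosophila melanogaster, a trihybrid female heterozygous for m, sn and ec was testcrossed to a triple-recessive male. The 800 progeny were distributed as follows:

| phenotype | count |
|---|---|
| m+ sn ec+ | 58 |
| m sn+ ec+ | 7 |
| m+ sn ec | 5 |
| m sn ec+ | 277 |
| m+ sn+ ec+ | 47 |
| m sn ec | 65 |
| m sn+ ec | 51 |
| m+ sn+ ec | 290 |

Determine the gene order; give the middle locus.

The two most frequent reciprocal classes, m sn ec+ and m+ sn+ ec, are the parental types, so the F1 was m sn ec+ / m+ sn+ ec.
The two rarest classes, m sn+ ec+ and m+ sn ec, are the double crossovers. Comparing them with the parentals, only the sn allele has switched, so sn is the middle locus and the order is m – sn – ec.

sn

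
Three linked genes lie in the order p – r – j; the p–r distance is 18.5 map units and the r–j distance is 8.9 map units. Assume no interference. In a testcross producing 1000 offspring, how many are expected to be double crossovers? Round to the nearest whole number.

16

Map distances give recombination frequencies of 0.185 and 0.089 for the two intervals.
With no interference, expected double-crossover frequency = 0.185 × 0.089 = 0.01647.
Expected number = 0.01647 × 1000 = 16.46 ≈ 16.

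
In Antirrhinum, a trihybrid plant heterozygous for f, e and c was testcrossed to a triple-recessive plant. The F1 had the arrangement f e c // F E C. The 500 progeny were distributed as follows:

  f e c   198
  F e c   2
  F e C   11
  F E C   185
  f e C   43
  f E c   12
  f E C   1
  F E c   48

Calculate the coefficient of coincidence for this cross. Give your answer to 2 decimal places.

The two rarest classes, F e c and f E C, are the double crossovers. Comparing them with the parentals, only the f allele has switched, so f is the middle locus and the order is c – f – e.
c–f: (91 + 3)/500 = 0.1880; f–e: (23 + 3)/500 = 0.0520.
Expected DCO frequency = 0.1880 × 0.0520 ≈ 0.00978; observed = 3/500 ≈ 0.00600.
Coefficient of coincidence = 0.00600/0.00978 ≈ 0.61.

0.61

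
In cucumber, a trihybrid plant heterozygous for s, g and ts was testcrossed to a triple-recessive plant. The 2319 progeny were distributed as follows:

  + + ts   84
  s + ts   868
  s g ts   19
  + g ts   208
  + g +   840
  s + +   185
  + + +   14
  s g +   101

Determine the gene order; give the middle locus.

g

The two most frequent reciprocal classes, + g + and s + ts, are the parental types, so the F1 was + g + / s + ts.
The two rarest classes, + + + and s g ts, are the double crossovers. Comparing them with the parentals, only the g allele has switched, so g is the middle locus and the order is ts – g – s.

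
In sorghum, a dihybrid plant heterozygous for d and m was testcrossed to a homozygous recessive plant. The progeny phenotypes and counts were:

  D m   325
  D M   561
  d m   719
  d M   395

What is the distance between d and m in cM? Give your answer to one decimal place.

36.0 cM

The two most frequent classes, D M (561) and d m (719), are the parental types, so the F1 was D M / d m.
The recombinant classes are D m and d M: 325 + 395 = 720.
Recombination frequency = 720/2000 = 0.3600 ≈ 36.0%, i.e. 36.0 cM.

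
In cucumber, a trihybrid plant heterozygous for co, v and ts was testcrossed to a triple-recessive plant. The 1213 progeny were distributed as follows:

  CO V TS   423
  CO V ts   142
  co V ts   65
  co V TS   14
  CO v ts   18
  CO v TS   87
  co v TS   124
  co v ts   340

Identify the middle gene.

co

The two most frequent reciprocal classes, co v ts and CO V TS, are the parental types, so the F1 was co v ts / CO V TS.
The two rarest classes, CO v ts and co V TS, are the double crossovers. Comparing them with the parentals, only the co allele has switched, so co is the middle locus and the order is ts – co – v.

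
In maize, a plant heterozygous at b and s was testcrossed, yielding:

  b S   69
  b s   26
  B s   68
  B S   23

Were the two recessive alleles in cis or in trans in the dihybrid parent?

trans

The two most frequent classes are B s (68) and b S (69); these are the parental (non-recombinant) types.
So the F1 carried B s on one chromosome and b S on the other — the recessive alleles are on opposite chromosomes (trans / repulsion).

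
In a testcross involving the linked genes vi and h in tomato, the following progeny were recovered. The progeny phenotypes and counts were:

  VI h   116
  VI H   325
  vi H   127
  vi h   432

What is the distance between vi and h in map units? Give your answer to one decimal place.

The two most frequent classes, VI H (325) and vi h (432), are the parental types, so the F1 was VI H / vi h.
The recombinant classes are VI h and vi H: 116 + 127 = 243.
Recombination frequency = 243/1000 = 0.2430 ≈ 24.3%, i.e. 24.3 map units.

24.3 map units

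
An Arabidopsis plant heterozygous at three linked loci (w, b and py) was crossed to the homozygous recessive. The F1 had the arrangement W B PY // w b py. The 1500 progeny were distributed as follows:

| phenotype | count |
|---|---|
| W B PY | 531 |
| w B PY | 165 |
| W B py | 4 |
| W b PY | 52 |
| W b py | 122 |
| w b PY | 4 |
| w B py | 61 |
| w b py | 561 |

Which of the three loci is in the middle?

py

The two rarest classes, W B py and w b PY, are the double crossovers. Comparing them with the parentals, only the py allele has switched, so py is the middle locus and the order is w – py – b.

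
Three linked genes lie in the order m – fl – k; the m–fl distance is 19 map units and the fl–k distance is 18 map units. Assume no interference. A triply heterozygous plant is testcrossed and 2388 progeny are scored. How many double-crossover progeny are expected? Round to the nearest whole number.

Map distances give recombination frequencies of 0.190 and 0.180 for the two intervals.
With no interference, expected double-crossover frequency = 0.190 × 0.180 = 0.03420.
Expected number = 0.03420 × 2388 = 81.67 ≈ 82.

82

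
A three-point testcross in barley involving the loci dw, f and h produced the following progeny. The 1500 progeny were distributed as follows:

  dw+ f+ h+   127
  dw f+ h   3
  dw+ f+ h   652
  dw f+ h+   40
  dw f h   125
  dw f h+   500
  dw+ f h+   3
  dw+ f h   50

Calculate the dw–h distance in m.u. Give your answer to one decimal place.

The two most frequent reciprocal classes, dw f h+ and dw+ f+ h, are the parental types, so the F1 was dw f h+ / dw+ f+ h.
The two rarest classes, dw+ f h+ and dw f+ h, are the double crossovers. Comparing them with the parentals, only the dw allele has switched, so dw is the middle locus and the order is h – dw – f.
Crossovers in the h–dw interval produce the single-crossover classes dw f h and dw+ f+ h+ (125 + 127 = 252) plus the double crossovers (6).
RF(h–dw) = (252 + 6) / 1500 = 258/1500 = 0.1720 → 17.2 m.u.

17.2 m.u.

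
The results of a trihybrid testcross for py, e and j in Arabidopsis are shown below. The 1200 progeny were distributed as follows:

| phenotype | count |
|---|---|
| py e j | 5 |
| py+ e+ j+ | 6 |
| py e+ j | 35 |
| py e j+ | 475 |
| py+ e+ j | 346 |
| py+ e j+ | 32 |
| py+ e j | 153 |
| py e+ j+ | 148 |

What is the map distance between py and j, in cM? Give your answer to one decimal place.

The two most frequent reciprocal classes, py e j+ and py+ e+ j, are the parental types, so the F1 was py e j+ / py+ e+ j.
The two rarest classes, py e j and py+ e+ j+, are the double crossovers. Comparing them with the parentals, only the j allele has switched, so j is the middle locus and the order is e – j – py.
Crossovers in the j–py interval produce the single-crossover classes py+ e j+ and py e+ j (32 + 35 = 67) plus the double crossovers (11).
RF(j–py) = (67 + 11) / 1200 = 78/1200 = 0.0650 → 6.5 cM.

6.5 cM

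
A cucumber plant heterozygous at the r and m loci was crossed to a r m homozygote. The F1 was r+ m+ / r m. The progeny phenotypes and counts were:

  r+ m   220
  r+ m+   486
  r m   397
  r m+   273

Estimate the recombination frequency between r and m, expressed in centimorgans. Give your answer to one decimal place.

35.8 centimorgans

The recombinant classes are r+ m and r m+: 220 + 273 = 493.
Recombination frequency = 493/1376 = 0.3583 ≈ 35.8%, i.e. 35.8 centimorgans.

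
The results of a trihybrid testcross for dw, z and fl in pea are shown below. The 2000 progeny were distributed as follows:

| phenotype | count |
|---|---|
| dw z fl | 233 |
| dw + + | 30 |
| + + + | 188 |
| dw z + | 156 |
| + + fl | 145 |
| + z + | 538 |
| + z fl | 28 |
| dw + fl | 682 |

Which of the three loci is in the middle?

The two most frequent reciprocal classes, + z + and dw + fl, are the parental types, so the F1 was + z + / dw + fl.
The two rarest classes, + z fl and dw + +, are the double crossovers. Comparing them with the parentals, only the fl allele has switched, so fl is the middle locus and the order is dw – fl – z.

fl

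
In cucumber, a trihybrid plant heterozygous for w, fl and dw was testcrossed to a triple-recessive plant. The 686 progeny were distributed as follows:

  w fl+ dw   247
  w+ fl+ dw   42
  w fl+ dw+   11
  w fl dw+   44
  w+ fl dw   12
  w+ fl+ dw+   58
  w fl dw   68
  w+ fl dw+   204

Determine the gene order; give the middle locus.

dw

The two most frequent reciprocal classes, w+ fl dw+ and w fl+ dw, are the parental types, so the F1 was w+ fl dw+ / w fl+ dw.
The two rarest classes, w+ fl dw and w fl+ dw+, are the double crossovers. Comparing them with the parentals, only the dw allele has switched, so dw is the middle locus and the order is w – dw – fl.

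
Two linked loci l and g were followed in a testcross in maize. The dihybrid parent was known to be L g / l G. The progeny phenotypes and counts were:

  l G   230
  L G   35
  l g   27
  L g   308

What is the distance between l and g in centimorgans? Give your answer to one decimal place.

The recombinant classes are L G and l g: 35 + 27 = 62.
Recombination frequency = 62/600 = 0.1033 ≈ 10.3%, i.e. 10.3 centimorgans.

10.3 centimorgans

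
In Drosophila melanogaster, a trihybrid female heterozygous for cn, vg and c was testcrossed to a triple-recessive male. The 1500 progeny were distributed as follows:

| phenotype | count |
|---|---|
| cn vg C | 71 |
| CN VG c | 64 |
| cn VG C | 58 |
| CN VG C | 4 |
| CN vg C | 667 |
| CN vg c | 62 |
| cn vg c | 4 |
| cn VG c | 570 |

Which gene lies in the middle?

The two most frequent reciprocal classes, cn VG c and CN vg C, are the parental types, so the F1 was cn VG c / CN vg C.
The two rarest classes, cn vg c and CN VG C, are the double crossovers. Comparing them with the parentals, only the vg allele has switched, so vg is the middle locus and the order is cn – vg – c.

vg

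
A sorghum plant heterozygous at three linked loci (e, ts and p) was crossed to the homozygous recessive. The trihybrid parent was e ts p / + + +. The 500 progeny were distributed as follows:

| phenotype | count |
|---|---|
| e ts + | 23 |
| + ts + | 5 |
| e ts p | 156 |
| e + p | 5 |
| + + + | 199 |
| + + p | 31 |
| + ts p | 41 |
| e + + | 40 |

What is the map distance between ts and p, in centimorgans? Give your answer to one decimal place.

The two rarest classes, e + p and + ts +, are the double crossovers. Comparing them with the parentals, only the ts allele has switched, so ts is the middle locus and the order is e – ts – p.
Crossovers in the ts–p interval produce the single-crossover classes e ts + and + + p (23 + 31 = 54) plus the double crossovers (10).
RF(ts–p) = (54 + 10) / 500 = 64/500 = 0.1280 → 12.8 centimorgans.

12.8 centimorgans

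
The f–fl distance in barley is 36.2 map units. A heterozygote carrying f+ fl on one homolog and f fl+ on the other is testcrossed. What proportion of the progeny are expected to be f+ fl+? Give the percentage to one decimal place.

A map distance of 36.2 map units corresponds to a recombination frequency of 0.362.
The F1 is f+ fl / f fl+, so f+ fl+ is a recombinant gamete class with expected frequency r/2 = 0.362/2 = 0.1810.
That is 0.1810 = 18.1% of the progeny.

18.1%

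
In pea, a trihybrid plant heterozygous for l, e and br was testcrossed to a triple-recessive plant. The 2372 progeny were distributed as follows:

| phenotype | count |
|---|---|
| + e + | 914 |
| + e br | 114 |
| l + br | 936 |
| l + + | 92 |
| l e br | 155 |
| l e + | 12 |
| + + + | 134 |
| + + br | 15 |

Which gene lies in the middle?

The two most frequent reciprocal classes, + e + and l + br, are the parental types, so the F1 was + e + / l + br.
The two rarest classes, l e + and + + br, are the double crossovers. Comparing them with the parentals, only the l allele has switched, so l is the middle locus and the order is br – l – e.

l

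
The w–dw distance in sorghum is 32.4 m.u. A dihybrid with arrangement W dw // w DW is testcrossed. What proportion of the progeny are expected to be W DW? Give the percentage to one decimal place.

16.2%

A map distance of 32.4 m.u. corresponds to a recombination frequency of 0.324.
The F1 is W dw / w DW, so W DW is a recombinant gamete class with expected frequency r/2 = 0.324/2 = 0.1620.
That is 0.1620 = 16.2% of the progeny.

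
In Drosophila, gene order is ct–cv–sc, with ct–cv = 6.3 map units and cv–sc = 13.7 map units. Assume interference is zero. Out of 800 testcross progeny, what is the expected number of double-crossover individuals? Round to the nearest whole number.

Map distances give recombination frequencies of 0.063 and 0.137 for the two intervals.
With no interference, expected double-crossover frequency = 0.063 × 0.137 = 0.00863.
Expected number = 0.00863 × 800 = 6.90 ≈ 7.

7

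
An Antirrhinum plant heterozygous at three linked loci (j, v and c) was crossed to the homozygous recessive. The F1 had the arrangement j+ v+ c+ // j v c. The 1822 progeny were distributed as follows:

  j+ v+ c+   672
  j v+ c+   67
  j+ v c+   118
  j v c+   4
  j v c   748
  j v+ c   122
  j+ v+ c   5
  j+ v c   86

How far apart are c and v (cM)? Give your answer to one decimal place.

13.7 cM

The two rarest classes, j+ v+ c and j v c+, are the double crossovers. Comparing them with the parentals, only the c allele has switched, so c is the middle locus and the order is j – c – v.
Crossovers in the c–v interval produce the single-crossover classes j+ v c+ and j v+ c (118 + 122 = 240) plus the double crossovers (9).
RF(c–v) = (240 + 9) / 1822 = 249/1822 = 0.1367 → 13.7 cM.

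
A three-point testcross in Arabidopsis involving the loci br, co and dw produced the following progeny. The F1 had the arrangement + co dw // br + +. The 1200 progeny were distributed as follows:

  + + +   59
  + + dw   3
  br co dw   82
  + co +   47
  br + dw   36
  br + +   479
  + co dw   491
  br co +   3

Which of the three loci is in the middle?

The two rarest classes, + + dw and br co +, are the double crossovers. Comparing them with the parentals, only the co allele has switched, so co is the middle locus and the order is br – co – dw.

co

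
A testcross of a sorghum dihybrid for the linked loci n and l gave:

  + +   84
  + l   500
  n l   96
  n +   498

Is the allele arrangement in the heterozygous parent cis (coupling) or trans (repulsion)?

The two most frequent classes are + l (500) and n + (498); these are the parental (non-recombinant) types.
So the F1 carried + l on one chromosome and n + on the other — the recessive alleles are on opposite chromosomes (trans / repulsion).

trans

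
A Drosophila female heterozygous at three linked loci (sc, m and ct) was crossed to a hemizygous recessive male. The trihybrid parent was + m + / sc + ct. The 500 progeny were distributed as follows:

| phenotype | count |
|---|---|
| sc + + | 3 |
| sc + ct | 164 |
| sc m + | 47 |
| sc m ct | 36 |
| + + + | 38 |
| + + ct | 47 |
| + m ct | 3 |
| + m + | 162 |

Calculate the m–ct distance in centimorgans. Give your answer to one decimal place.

The two rarest classes, + m ct and sc + +, are the double crossovers. Comparing them with the parentals, only the ct allele has switched, so ct is the middle locus and the order is m – ct – sc.
Crossovers in the m–ct interval produce the single-crossover classes + + + and sc m ct (38 + 36 = 74) plus the double crossovers (6).
RF(m–ct) = (74 + 6) / 500 = 80/500 = 0.1600 → 16.0 centimorgans.

16.0 centimorgans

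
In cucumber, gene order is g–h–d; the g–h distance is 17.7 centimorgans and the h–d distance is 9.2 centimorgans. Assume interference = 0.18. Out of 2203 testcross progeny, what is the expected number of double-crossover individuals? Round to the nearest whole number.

Map distances give recombination frequencies of 0.177 and 0.092 for the two intervals.
With interference 0.18 (so coincidence = 0.82), expected double-crossover frequency = 0.177 × 0.092 × 0.82 = 0.01335.
Expected number = 0.01335 × 2203 = 29.42 ≈ 29.

29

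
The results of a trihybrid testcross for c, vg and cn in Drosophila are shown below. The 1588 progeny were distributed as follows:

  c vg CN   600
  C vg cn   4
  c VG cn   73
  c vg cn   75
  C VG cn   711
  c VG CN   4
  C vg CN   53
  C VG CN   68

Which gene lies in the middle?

vg

The two most frequent reciprocal classes, C VG cn and c vg CN, are the parental types, so the F1 was C VG cn / c vg CN.
The two rarest classes, C vg cn and c VG CN, are the double crossovers. Comparing them with the parentals, only the vg allele has switched, so vg is the middle locus and the order is c – vg – cn.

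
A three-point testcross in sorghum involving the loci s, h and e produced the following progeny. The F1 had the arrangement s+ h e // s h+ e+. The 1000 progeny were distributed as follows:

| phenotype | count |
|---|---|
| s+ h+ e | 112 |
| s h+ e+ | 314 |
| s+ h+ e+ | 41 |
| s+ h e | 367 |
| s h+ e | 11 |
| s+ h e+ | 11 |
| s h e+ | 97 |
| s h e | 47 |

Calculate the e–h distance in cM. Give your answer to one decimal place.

The two rarest classes, s+ h e+ and s h+ e, are the double crossovers. Comparing them with the parentals, only the e allele has switched, so e is the middle locus and the order is s – e – h.
Crossovers in the e–h interval produce the single-crossover classes s+ h+ e and s h e+ (112 + 97 = 209) plus the double crossovers (22).
RF(e–h) = (209 + 22) / 1000 = 231/1000 = 0.2310 → 23.1 cM.

23.1 cM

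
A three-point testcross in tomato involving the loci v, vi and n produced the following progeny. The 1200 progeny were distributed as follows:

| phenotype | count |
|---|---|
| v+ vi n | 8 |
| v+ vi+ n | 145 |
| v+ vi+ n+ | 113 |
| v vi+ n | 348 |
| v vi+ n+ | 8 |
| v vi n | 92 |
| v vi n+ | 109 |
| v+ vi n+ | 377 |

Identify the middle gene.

The two most frequent reciprocal classes, v+ vi n+ and v vi+ n, are the parental types, so the F1 was v+ vi n+ / v vi+ n.
The two rarest classes, v+ vi n and v vi+ n+, are the double crossovers. Comparing them with the parentals, only the n allele has switched, so n is the middle locus and the order is vi – n – v.

n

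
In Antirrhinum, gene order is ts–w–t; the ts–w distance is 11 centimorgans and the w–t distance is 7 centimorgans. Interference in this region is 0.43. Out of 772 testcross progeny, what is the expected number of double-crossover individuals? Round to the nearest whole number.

Map distances give recombination frequencies of 0.110 and 0.070 for the two intervals.
With interference 0.43 (so coincidence = 0.57), expected double-crossover frequency = 0.110 × 0.070 × 0.57 = 0.00439.
Expected number = 0.00439 × 772 = 3.39 ≈ 3.

3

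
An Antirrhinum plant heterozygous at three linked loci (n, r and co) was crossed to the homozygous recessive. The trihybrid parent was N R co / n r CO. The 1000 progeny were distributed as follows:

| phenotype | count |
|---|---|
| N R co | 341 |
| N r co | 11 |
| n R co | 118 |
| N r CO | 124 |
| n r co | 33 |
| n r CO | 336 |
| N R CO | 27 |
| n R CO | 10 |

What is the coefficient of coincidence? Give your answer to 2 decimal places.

The two rarest classes, N r co and n R CO, are the double crossovers. Comparing them with the parentals, only the r allele has switched, so r is the middle locus and the order is co – r – n.
co–r: (60 + 21)/1000 = 0.0810; r–n: (242 + 21)/1000 = 0.2630.
Expected DCO frequency = 0.0810 × 0.2630 ≈ 0.02130; observed = 21/1000 ≈ 0.02100.
Coefficient of coincidence = 0.02100/0.02130 ≈ 0.99.

0.99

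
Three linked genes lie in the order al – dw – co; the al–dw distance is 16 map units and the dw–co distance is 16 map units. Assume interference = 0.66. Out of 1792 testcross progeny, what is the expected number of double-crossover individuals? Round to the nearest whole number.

16

Map distances give recombination frequencies of 0.160 and 0.160 for the two intervals.
With interference 0.66 (so coincidence = 0.34), expected double-crossover frequency = 0.160 × 0.160 × 0.34 = 0.00870.
Expected number = 0.00870 × 1792 = 15.60 ≈ 16.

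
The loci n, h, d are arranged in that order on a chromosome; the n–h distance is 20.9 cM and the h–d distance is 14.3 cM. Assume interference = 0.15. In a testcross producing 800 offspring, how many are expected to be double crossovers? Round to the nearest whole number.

Map distances give recombination frequencies of 0.209 and 0.143 for the two intervals.
With interference 0.15 (so coincidence = 0.85), expected double-crossover frequency = 0.209 × 0.143 × 0.85 = 0.02540.
Expected number = 0.02540 × 800 = 20.32 ≈ 20.

20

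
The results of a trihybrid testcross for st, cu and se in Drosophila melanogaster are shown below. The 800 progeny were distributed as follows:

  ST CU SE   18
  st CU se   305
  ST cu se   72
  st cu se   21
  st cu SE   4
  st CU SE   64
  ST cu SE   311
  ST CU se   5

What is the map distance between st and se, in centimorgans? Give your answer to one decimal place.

18.1 centimorgans

The two most frequent reciprocal classes, st CU se and ST cu SE, are the parental types, so the F1 was st CU se / ST cu SE.
The two rarest classes, ST CU se and st cu SE, are the double crossovers. Comparing them with the parentals, only the st allele has switched, so st is the middle locus and the order is se – st – cu.
Crossovers in the se–st interval produce the single-crossover classes st CU SE and ST cu se (64 + 72 = 136) plus the double crossovers (9).
RF(se–st) = (136 + 9) / 800 = 145/800 = 0.1812 → 18.1 centimorgans.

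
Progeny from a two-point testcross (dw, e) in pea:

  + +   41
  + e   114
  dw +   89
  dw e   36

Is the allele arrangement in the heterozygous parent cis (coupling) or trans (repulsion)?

The two most frequent classes are + e (114) and dw + (89); these are the parental (non-recombinant) types.
So the F1 carried + e on one chromosome and dw + on the other — the recessive alleles are on opposite chromosomes (trans / repulsion).

trans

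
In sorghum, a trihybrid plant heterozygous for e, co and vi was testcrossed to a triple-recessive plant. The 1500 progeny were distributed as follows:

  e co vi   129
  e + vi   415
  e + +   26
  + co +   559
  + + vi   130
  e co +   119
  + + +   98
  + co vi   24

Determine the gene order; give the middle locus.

The two most frequent reciprocal classes, e + vi and + co +, are the parental types, so the F1 was e + vi / + co +.
The two rarest classes, e + + and + co vi, are the double crossovers. Comparing them with the parentals, only the vi allele has switched, so vi is the middle locus and the order is e – vi – co.

vi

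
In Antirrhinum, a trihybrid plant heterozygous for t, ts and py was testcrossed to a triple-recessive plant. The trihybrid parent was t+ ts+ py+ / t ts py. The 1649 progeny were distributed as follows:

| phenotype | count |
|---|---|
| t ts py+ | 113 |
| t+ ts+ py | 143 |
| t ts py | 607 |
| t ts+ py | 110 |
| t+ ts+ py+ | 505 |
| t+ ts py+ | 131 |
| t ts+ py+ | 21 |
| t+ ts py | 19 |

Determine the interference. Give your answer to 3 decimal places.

0.207

The two rarest classes, t ts+ py+ and t+ ts py, are the double crossovers. Comparing them with the parentals, only the t allele has switched, so t is the middle locus and the order is py – t – ts.
py–t: (256 + 40)/1649 = 0.1795; t–ts: (241 + 40)/1649 = 0.1704.
Expected DCO frequency = 0.1795 × 0.1704 ≈ 0.03059; observed = 40/1649 ≈ 0.02426.
Coefficient of coincidence = 0.02426/0.03059 ≈ 0.793; interference = 1 − 0.793 = 0.207.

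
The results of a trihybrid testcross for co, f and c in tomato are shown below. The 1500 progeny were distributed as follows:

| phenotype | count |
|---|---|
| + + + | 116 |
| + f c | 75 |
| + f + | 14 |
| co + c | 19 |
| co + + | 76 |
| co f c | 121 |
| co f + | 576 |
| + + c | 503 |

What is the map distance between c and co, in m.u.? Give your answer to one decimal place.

The two most frequent reciprocal classes, + + c and co f +, are the parental types, so the F1 was + + c / co f +.
The two rarest classes, co + c and + f +, are the double crossovers. Comparing them with the parentals, only the co allele has switched, so co is the middle locus and the order is f – co – c.
Crossovers in the co–c interval produce the single-crossover classes + + + and co f c (116 + 121 = 237) plus the double crossovers (33).
RF(co–c) = (237 + 33) / 1500 = 270/1500 = 0.1800 → 18.0 m.u.

18.0 m.u.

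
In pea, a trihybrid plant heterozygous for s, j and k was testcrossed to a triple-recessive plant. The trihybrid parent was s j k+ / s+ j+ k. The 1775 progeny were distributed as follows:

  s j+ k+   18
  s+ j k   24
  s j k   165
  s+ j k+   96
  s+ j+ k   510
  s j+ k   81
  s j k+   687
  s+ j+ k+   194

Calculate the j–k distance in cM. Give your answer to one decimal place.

The two rarest classes, s j+ k+ and s+ j k, are the double crossovers. Comparing them with the parentals, only the j allele has switched, so j is the middle locus and the order is k – j – s.
Crossovers in the k–j interval produce the single-crossover classes s j k and s+ j+ k+ (165 + 194 = 359) plus the double crossovers (42).
RF(k–j) = (359 + 42) / 1775 = 401/1775 = 0.2259 → 22.6 cM.

22.6 cM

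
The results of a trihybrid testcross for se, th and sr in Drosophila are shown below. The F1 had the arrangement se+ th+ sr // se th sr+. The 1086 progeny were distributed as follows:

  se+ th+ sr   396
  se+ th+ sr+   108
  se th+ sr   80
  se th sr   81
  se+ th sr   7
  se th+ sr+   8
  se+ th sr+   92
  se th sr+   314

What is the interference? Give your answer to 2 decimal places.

0.57

The two rarest classes, se+ th sr and se th+ sr+, are the double crossovers. Comparing them with the parentals, only the th allele has switched, so th is the middle locus and the order is sr – th – se.
sr–th: (189 + 15)/1086 = 0.1878; th–se: (172 + 15)/1086 = 0.1722.
Expected DCO frequency = 0.1878 × 0.1722 ≈ 0.03234; observed = 15/1086 ≈ 0.01381.
Coefficient of coincidence = 0.01381/0.03234 ≈ 0.43; interference = 1 − 0.43 = 0.57.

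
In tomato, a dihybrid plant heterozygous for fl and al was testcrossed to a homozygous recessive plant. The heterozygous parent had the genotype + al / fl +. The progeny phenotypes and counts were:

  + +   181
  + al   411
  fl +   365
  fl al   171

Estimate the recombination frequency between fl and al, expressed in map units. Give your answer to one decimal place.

31.2 map units

The recombinant classes are + + and fl al: 181 + 171 = 352.
Recombination frequency = 352/1128 = 0.3121 ≈ 31.2%, i.e. 31.2 map units.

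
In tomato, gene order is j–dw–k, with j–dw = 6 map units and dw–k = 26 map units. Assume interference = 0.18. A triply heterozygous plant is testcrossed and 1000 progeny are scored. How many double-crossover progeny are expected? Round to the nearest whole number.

Map distances give recombination frequencies of 0.060 and 0.260 for the two intervals.
With interference 0.18 (so coincidence = 0.82), expected double-crossover frequency = 0.060 × 0.260 × 0.82 = 0.01279.
Expected number = 0.01279 × 1000 = 12.79 ≈ 13.

13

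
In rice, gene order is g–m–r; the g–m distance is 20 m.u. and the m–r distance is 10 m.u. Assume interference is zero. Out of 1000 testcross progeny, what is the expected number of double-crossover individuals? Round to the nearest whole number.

20

Map distances give recombination frequencies of 0.200 and 0.100 for the two intervals.
With no interference, expected double-crossover frequency = 0.200 × 0.100 = 0.02000.
Expected number = 0.02000 × 1000 = 20.00 ≈ 20.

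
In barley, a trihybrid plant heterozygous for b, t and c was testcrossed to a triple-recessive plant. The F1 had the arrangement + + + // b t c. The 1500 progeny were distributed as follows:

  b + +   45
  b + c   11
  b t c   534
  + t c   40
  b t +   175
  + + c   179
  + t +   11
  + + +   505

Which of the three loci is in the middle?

The two rarest classes, + t + and b + c, are the double crossovers. Comparing them with the parentals, only the t allele has switched, so t is the middle locus and the order is b – t – c.

t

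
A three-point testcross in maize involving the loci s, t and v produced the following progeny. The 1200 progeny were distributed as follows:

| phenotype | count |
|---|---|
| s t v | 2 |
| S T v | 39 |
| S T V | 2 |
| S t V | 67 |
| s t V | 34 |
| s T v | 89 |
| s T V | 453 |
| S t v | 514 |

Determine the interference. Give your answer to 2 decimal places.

0.61

The two most frequent reciprocal classes, S t v and s T V, are the parental types, so the F1 was S t v / s T V.
The two rarest classes, s t v and S T V, are the double crossovers. Comparing them with the parentals, only the s allele has switched, so s is the middle locus and the order is t – s – v.
t–s: (73 + 4)/1200 = 0.0642; s–v: (156 + 4)/1200 = 0.1333.
Expected DCO frequency = 0.0642 × 0.1333 ≈ 0.00856; observed = 4/1200 ≈ 0.00333.
Coefficient of coincidence = 0.00333/0.00856 ≈ 0.39; interference = 1 − 0.39 = 0.61.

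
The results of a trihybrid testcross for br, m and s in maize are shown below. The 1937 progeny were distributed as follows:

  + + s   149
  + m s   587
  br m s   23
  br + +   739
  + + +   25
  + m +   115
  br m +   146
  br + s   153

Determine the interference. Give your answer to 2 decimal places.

The two most frequent reciprocal classes, + m s and br + +, are the parental types, so the F1 was + m s / br + +.
The two rarest classes, br m s and + + +, are the double crossovers. Comparing them with the parentals, only the br allele has switched, so br is the middle locus and the order is s – br – m.
s–br: (268 + 48)/1937 = 0.1631; br–m: (295 + 48)/1937 = 0.1771.
Expected DCO frequency = 0.1631 × 0.1771 ≈ 0.02889; observed = 48/1937 ≈ 0.02478.
Coefficient of coincidence = 0.02478/0.02889 ≈ 0.86; interference = 1 − 0.86 = 0.14.

0.14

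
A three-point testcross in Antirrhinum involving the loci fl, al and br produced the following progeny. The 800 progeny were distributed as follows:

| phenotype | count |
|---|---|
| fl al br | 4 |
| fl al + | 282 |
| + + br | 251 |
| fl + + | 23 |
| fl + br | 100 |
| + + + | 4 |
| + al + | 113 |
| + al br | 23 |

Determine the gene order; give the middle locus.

br

The two most frequent reciprocal classes, + + br and fl al +, are the parental types, so the F1 was + + br / fl al +.
The two rarest classes, + + + and fl al br, are the double crossovers. Comparing them with the parentals, only the br allele has switched, so br is the middle locus and the order is fl – br – al.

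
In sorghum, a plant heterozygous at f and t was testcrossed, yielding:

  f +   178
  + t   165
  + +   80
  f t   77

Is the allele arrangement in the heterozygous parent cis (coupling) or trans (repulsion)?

The two most frequent classes are + t (165) and f + (178); these are the parental (non-recombinant) types.
So the F1 carried + t on one chromosome and f + on the other — the recessive alleles are on opposite chromosomes (trans / repulsion).

trans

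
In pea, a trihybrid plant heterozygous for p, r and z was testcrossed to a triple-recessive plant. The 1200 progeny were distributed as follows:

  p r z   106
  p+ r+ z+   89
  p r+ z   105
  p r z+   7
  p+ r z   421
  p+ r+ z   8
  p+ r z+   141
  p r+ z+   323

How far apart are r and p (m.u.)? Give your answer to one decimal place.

The two most frequent reciprocal classes, p r+ z+ and p+ r z, are the parental types, so the F1 was p r+ z+ / p+ r z.
The two rarest classes, p r z+ and p+ r+ z, are the double crossovers. Comparing them with the parentals, only the r allele has switched, so r is the middle locus and the order is p – r – z.
Crossovers in the p–r interval produce the single-crossover classes p+ r+ z+ and p r z (89 + 106 = 195) plus the double crossovers (15).
RF(p–r) = (195 + 15) / 1200 = 210/1200 = 0.1750 → 17.5 m.u.

17.5 m.u.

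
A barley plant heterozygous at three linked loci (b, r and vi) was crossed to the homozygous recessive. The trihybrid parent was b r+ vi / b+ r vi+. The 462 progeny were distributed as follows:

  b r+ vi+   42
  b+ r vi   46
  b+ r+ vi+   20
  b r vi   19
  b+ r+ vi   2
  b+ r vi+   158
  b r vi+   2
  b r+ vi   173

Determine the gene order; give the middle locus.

The two rarest classes, b+ r+ vi and b r vi+, are the double crossovers. Comparing them with the parentals, only the b allele has switched, so b is the middle locus and the order is vi – b – r.

b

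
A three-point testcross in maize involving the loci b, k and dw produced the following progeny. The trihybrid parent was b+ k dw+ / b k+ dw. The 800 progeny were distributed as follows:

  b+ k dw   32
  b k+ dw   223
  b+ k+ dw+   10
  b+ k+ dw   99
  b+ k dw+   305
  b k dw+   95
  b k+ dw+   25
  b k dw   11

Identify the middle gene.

The two rarest classes, b+ k+ dw+ and b k dw, are the double crossovers. Comparing them with the parentals, only the k allele has switched, so k is the middle locus and the order is dw – k – b.

k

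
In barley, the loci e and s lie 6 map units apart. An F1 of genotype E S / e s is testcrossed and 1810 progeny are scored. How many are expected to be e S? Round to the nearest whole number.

A map distance of 6 map units corresponds to a recombination frequency of 0.060.
The F1 is E S / e s, so e S is a recombinant gamete class with expected frequency r/2 = 0.060/2 = 0.0300.
Expected number = 0.0300 × 1810 = 54.30 ≈ 54.

54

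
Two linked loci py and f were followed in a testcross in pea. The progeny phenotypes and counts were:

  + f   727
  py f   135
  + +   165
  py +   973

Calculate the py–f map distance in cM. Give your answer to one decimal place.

15.0 cM

The two most frequent classes, + f (727) and py + (973), are the parental types, so the F1 was + f / py +.
The recombinant classes are + + and py f: 165 + 135 = 300.
Recombination frequency = 300/2000 = 0.1500 ≈ 15.0%, i.e. 15.0 cM.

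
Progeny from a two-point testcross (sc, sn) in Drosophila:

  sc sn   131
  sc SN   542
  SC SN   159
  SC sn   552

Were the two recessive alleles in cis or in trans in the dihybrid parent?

The two most frequent classes are SC sn (552) and sc SN (542); these are the parental (non-recombinant) types.
So the F1 carried SC sn on one chromosome and sc SN on the other — the recessive alleles are on opposite chromosomes (trans / repulsion).

trans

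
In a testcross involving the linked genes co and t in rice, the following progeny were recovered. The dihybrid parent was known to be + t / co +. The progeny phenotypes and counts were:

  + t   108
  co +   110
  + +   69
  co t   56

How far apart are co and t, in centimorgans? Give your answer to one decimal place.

36.4 centimorgans

The recombinant classes are + + and co t: 69 + 56 = 125.
Recombination frequency = 125/343 = 0.3644 ≈ 36.4%, i.e. 36.4 centimorgans.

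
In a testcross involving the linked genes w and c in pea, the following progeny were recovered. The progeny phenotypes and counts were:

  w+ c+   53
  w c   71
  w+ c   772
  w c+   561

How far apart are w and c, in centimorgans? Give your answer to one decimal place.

The two most frequent classes, w+ c (772) and w c+ (561), are the parental types, so the F1 was w+ c / w c+.
The recombinant classes are w+ c+ and w c: 53 + 71 = 124.
Recombination frequency = 124/1457 = 0.0851 ≈ 8.5%, i.e. 8.5 centimorgans.

8.5 centimorgans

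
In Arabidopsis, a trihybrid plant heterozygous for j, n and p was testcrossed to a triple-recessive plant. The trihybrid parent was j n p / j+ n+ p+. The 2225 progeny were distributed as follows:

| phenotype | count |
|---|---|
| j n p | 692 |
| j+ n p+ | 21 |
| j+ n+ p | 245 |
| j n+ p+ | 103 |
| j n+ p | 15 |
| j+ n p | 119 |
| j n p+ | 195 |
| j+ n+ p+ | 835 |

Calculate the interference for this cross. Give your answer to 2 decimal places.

The two rarest classes, j n+ p and j+ n p+, are the double crossovers. Comparing them with the parentals, only the n allele has switched, so n is the middle locus and the order is j – n – p.
j–n: (222 + 36)/2225 = 0.1160; n–p: (440 + 36)/2225 = 0.2139.
Expected DCO frequency = 0.1160 × 0.2139 ≈ 0.02481; observed = 36/2225 ≈ 0.01618.
Coefficient of coincidence = 0.01618/0.02481 ≈ 0.65; interference = 1 − 0.65 = 0.35.

0.35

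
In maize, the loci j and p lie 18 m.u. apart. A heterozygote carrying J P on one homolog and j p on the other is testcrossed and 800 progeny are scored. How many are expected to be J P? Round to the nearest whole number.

328

A map distance of 18 m.u. corresponds to a recombination frequency of 0.180.
The F1 is J P / j p, so J P is a parental gamete class with expected frequency (1 − r)/2 = 0.820/2 = 0.4100.
Expected number = 0.4100 × 800 = 328.00 ≈ 328.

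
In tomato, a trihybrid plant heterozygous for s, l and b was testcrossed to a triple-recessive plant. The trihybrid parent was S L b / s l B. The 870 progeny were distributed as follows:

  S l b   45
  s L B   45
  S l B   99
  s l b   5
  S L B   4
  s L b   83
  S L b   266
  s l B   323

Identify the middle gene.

b

The two rarest classes, S L B and s l b, are the double crossovers. Comparing them with the parentals, only the b allele has switched, so b is the middle locus and the order is l – b – s.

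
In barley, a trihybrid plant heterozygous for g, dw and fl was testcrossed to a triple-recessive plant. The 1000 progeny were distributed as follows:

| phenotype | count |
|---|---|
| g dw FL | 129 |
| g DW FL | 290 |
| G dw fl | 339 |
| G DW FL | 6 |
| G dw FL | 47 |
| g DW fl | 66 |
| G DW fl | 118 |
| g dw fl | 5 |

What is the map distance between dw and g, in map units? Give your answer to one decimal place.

25.8 map units

The two most frequent reciprocal classes, G dw fl and g DW FL, are the parental types, so the F1 was G dw fl / g DW FL.
The two rarest classes, g dw fl and G DW FL, are the double crossovers. Comparing them with the parentals, only the g allele has switched, so g is the middle locus and the order is fl – g – dw.
Crossovers in the g–dw interval produce the single-crossover classes G DW fl and g dw FL (118 + 129 = 247) plus the double crossovers (11).
RF(g–dw) = (247 + 11) / 1000 = 258/1000 = 0.2580 → 25.8 map units.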